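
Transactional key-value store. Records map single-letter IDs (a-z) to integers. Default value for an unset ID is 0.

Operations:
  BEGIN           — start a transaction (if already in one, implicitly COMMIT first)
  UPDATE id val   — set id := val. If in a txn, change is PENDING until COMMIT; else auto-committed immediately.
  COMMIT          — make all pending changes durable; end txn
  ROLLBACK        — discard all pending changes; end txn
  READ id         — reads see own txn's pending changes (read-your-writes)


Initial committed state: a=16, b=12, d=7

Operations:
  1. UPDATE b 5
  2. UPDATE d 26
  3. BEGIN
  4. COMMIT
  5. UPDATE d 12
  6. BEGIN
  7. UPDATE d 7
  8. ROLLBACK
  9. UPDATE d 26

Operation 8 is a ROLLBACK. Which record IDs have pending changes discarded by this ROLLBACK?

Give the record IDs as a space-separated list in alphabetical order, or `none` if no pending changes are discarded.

Initial committed: {a=16, b=12, d=7}
Op 1: UPDATE b=5 (auto-commit; committed b=5)
Op 2: UPDATE d=26 (auto-commit; committed d=26)
Op 3: BEGIN: in_txn=True, pending={}
Op 4: COMMIT: merged [] into committed; committed now {a=16, b=5, d=26}
Op 5: UPDATE d=12 (auto-commit; committed d=12)
Op 6: BEGIN: in_txn=True, pending={}
Op 7: UPDATE d=7 (pending; pending now {d=7})
Op 8: ROLLBACK: discarded pending ['d']; in_txn=False
Op 9: UPDATE d=26 (auto-commit; committed d=26)
ROLLBACK at op 8 discards: ['d']

Answer: d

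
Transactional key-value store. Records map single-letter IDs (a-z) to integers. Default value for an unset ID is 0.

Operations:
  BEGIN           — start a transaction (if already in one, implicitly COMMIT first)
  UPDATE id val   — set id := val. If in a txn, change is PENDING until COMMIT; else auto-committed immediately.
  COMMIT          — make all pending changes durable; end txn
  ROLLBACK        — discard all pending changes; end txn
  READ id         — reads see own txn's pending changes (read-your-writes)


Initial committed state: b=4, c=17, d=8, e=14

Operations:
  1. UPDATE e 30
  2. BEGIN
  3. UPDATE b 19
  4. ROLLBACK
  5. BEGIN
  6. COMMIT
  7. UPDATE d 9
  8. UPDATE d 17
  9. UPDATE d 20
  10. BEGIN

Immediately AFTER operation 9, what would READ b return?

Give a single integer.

Answer: 4

Derivation:
Initial committed: {b=4, c=17, d=8, e=14}
Op 1: UPDATE e=30 (auto-commit; committed e=30)
Op 2: BEGIN: in_txn=True, pending={}
Op 3: UPDATE b=19 (pending; pending now {b=19})
Op 4: ROLLBACK: discarded pending ['b']; in_txn=False
Op 5: BEGIN: in_txn=True, pending={}
Op 6: COMMIT: merged [] into committed; committed now {b=4, c=17, d=8, e=30}
Op 7: UPDATE d=9 (auto-commit; committed d=9)
Op 8: UPDATE d=17 (auto-commit; committed d=17)
Op 9: UPDATE d=20 (auto-commit; committed d=20)
After op 9: visible(b) = 4 (pending={}, committed={b=4, c=17, d=20, e=30})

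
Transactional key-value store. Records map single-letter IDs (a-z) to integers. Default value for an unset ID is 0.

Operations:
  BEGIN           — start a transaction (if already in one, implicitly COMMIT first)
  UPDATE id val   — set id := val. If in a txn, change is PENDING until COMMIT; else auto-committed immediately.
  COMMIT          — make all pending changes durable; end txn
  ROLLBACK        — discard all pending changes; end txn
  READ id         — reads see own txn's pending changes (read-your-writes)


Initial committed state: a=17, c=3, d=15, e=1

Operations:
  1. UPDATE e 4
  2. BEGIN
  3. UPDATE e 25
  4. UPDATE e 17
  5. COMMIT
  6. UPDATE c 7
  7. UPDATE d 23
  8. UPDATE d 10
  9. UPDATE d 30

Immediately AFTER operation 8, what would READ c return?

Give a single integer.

Initial committed: {a=17, c=3, d=15, e=1}
Op 1: UPDATE e=4 (auto-commit; committed e=4)
Op 2: BEGIN: in_txn=True, pending={}
Op 3: UPDATE e=25 (pending; pending now {e=25})
Op 4: UPDATE e=17 (pending; pending now {e=17})
Op 5: COMMIT: merged ['e'] into committed; committed now {a=17, c=3, d=15, e=17}
Op 6: UPDATE c=7 (auto-commit; committed c=7)
Op 7: UPDATE d=23 (auto-commit; committed d=23)
Op 8: UPDATE d=10 (auto-commit; committed d=10)
After op 8: visible(c) = 7 (pending={}, committed={a=17, c=7, d=10, e=17})

Answer: 7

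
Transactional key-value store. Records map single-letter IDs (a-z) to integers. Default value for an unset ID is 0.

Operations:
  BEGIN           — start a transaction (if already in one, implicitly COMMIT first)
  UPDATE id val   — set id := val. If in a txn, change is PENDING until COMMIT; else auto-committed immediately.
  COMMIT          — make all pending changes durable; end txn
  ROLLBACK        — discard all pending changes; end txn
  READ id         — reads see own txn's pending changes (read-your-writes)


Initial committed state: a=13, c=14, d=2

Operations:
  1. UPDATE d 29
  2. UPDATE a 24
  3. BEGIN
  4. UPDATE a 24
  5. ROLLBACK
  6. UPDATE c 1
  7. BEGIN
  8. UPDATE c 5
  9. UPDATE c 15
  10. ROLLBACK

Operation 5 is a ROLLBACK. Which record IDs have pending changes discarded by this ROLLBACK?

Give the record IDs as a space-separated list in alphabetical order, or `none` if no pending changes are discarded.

Answer: a

Derivation:
Initial committed: {a=13, c=14, d=2}
Op 1: UPDATE d=29 (auto-commit; committed d=29)
Op 2: UPDATE a=24 (auto-commit; committed a=24)
Op 3: BEGIN: in_txn=True, pending={}
Op 4: UPDATE a=24 (pending; pending now {a=24})
Op 5: ROLLBACK: discarded pending ['a']; in_txn=False
Op 6: UPDATE c=1 (auto-commit; committed c=1)
Op 7: BEGIN: in_txn=True, pending={}
Op 8: UPDATE c=5 (pending; pending now {c=5})
Op 9: UPDATE c=15 (pending; pending now {c=15})
Op 10: ROLLBACK: discarded pending ['c']; in_txn=False
ROLLBACK at op 5 discards: ['a']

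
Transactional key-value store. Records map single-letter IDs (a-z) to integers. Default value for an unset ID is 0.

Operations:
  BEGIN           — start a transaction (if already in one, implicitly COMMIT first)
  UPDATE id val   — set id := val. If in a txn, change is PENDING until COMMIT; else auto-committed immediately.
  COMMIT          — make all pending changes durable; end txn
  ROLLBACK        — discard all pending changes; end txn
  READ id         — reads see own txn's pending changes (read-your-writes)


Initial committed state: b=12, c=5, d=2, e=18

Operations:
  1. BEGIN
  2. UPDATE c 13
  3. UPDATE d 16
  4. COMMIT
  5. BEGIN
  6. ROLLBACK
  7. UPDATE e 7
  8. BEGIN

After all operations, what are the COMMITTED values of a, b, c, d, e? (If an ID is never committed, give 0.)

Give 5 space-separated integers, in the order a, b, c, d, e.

Initial committed: {b=12, c=5, d=2, e=18}
Op 1: BEGIN: in_txn=True, pending={}
Op 2: UPDATE c=13 (pending; pending now {c=13})
Op 3: UPDATE d=16 (pending; pending now {c=13, d=16})
Op 4: COMMIT: merged ['c', 'd'] into committed; committed now {b=12, c=13, d=16, e=18}
Op 5: BEGIN: in_txn=True, pending={}
Op 6: ROLLBACK: discarded pending []; in_txn=False
Op 7: UPDATE e=7 (auto-commit; committed e=7)
Op 8: BEGIN: in_txn=True, pending={}
Final committed: {b=12, c=13, d=16, e=7}

Answer: 0 12 13 16 7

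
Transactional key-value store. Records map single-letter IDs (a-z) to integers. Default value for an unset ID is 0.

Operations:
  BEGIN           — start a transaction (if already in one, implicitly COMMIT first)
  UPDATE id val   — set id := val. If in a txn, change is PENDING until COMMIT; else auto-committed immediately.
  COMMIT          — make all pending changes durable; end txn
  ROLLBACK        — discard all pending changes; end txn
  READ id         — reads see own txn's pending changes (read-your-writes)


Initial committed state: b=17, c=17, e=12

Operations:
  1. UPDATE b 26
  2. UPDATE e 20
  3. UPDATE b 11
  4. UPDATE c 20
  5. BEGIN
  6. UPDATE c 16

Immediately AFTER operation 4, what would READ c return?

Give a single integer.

Initial committed: {b=17, c=17, e=12}
Op 1: UPDATE b=26 (auto-commit; committed b=26)
Op 2: UPDATE e=20 (auto-commit; committed e=20)
Op 3: UPDATE b=11 (auto-commit; committed b=11)
Op 4: UPDATE c=20 (auto-commit; committed c=20)
After op 4: visible(c) = 20 (pending={}, committed={b=11, c=20, e=20})

Answer: 20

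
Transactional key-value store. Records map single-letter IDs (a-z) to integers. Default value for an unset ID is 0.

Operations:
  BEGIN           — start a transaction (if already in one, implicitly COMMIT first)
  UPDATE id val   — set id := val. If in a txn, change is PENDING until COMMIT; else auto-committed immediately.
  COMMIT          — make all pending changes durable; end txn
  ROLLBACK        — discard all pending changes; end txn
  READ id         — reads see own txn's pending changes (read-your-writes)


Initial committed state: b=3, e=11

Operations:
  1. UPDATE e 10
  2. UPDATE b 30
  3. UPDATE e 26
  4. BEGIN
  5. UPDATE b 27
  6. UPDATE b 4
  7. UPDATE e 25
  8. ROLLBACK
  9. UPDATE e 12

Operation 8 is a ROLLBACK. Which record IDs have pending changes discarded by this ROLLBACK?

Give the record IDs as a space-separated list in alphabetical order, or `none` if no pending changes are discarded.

Answer: b e

Derivation:
Initial committed: {b=3, e=11}
Op 1: UPDATE e=10 (auto-commit; committed e=10)
Op 2: UPDATE b=30 (auto-commit; committed b=30)
Op 3: UPDATE e=26 (auto-commit; committed e=26)
Op 4: BEGIN: in_txn=True, pending={}
Op 5: UPDATE b=27 (pending; pending now {b=27})
Op 6: UPDATE b=4 (pending; pending now {b=4})
Op 7: UPDATE e=25 (pending; pending now {b=4, e=25})
Op 8: ROLLBACK: discarded pending ['b', 'e']; in_txn=False
Op 9: UPDATE e=12 (auto-commit; committed e=12)
ROLLBACK at op 8 discards: ['b', 'e']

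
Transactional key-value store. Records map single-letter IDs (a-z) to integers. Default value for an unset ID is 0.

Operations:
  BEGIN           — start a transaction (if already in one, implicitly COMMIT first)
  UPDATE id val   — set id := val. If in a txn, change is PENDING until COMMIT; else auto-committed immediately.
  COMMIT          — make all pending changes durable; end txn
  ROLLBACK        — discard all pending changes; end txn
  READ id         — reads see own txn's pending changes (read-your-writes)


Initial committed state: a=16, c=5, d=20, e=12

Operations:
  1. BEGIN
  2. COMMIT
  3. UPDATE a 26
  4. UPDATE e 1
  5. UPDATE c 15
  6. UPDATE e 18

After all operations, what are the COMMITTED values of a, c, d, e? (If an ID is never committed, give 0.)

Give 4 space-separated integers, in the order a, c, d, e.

Initial committed: {a=16, c=5, d=20, e=12}
Op 1: BEGIN: in_txn=True, pending={}
Op 2: COMMIT: merged [] into committed; committed now {a=16, c=5, d=20, e=12}
Op 3: UPDATE a=26 (auto-commit; committed a=26)
Op 4: UPDATE e=1 (auto-commit; committed e=1)
Op 5: UPDATE c=15 (auto-commit; committed c=15)
Op 6: UPDATE e=18 (auto-commit; committed e=18)
Final committed: {a=26, c=15, d=20, e=18}

Answer: 26 15 20 18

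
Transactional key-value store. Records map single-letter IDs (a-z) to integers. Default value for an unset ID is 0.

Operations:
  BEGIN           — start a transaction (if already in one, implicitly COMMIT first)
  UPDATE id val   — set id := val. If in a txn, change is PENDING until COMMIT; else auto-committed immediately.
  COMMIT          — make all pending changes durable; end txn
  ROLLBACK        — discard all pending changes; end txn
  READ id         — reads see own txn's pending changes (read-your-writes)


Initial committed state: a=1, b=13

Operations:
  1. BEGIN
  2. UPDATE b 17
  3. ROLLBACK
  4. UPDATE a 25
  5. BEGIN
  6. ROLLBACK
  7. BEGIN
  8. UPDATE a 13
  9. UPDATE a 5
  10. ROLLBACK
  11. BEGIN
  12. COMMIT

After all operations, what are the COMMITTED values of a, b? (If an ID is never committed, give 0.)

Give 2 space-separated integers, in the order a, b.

Initial committed: {a=1, b=13}
Op 1: BEGIN: in_txn=True, pending={}
Op 2: UPDATE b=17 (pending; pending now {b=17})
Op 3: ROLLBACK: discarded pending ['b']; in_txn=False
Op 4: UPDATE a=25 (auto-commit; committed a=25)
Op 5: BEGIN: in_txn=True, pending={}
Op 6: ROLLBACK: discarded pending []; in_txn=False
Op 7: BEGIN: in_txn=True, pending={}
Op 8: UPDATE a=13 (pending; pending now {a=13})
Op 9: UPDATE a=5 (pending; pending now {a=5})
Op 10: ROLLBACK: discarded pending ['a']; in_txn=False
Op 11: BEGIN: in_txn=True, pending={}
Op 12: COMMIT: merged [] into committed; committed now {a=25, b=13}
Final committed: {a=25, b=13}

Answer: 25 13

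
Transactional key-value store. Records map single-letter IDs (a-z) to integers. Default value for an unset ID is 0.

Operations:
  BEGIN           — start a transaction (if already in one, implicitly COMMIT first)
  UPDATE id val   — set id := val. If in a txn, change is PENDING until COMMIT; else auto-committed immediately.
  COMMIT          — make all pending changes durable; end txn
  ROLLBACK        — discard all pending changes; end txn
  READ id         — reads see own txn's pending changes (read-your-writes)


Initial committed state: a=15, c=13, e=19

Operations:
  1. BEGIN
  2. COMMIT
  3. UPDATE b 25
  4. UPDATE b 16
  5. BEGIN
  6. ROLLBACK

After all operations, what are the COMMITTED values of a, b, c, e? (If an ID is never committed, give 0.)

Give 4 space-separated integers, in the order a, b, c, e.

Initial committed: {a=15, c=13, e=19}
Op 1: BEGIN: in_txn=True, pending={}
Op 2: COMMIT: merged [] into committed; committed now {a=15, c=13, e=19}
Op 3: UPDATE b=25 (auto-commit; committed b=25)
Op 4: UPDATE b=16 (auto-commit; committed b=16)
Op 5: BEGIN: in_txn=True, pending={}
Op 6: ROLLBACK: discarded pending []; in_txn=False
Final committed: {a=15, b=16, c=13, e=19}

Answer: 15 16 13 19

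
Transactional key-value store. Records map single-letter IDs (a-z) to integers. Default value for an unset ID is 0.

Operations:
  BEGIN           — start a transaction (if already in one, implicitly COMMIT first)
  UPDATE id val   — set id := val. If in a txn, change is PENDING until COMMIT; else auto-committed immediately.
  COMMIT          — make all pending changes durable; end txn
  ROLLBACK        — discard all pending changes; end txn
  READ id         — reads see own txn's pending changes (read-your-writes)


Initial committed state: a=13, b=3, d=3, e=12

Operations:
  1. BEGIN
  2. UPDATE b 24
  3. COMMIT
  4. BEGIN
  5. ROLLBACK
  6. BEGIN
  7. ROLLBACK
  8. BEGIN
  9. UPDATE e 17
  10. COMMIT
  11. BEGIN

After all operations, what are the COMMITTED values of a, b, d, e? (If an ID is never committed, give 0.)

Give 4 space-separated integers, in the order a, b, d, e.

Initial committed: {a=13, b=3, d=3, e=12}
Op 1: BEGIN: in_txn=True, pending={}
Op 2: UPDATE b=24 (pending; pending now {b=24})
Op 3: COMMIT: merged ['b'] into committed; committed now {a=13, b=24, d=3, e=12}
Op 4: BEGIN: in_txn=True, pending={}
Op 5: ROLLBACK: discarded pending []; in_txn=False
Op 6: BEGIN: in_txn=True, pending={}
Op 7: ROLLBACK: discarded pending []; in_txn=False
Op 8: BEGIN: in_txn=True, pending={}
Op 9: UPDATE e=17 (pending; pending now {e=17})
Op 10: COMMIT: merged ['e'] into committed; committed now {a=13, b=24, d=3, e=17}
Op 11: BEGIN: in_txn=True, pending={}
Final committed: {a=13, b=24, d=3, e=17}

Answer: 13 24 3 17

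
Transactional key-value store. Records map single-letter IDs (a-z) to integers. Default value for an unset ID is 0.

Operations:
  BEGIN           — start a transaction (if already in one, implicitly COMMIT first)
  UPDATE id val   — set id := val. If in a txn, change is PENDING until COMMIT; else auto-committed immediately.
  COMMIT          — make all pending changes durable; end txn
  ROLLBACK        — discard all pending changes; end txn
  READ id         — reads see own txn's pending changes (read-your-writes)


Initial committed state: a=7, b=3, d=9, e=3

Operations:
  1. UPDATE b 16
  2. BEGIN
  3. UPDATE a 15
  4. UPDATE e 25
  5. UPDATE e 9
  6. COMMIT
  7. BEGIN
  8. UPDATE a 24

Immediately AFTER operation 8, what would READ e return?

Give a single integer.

Initial committed: {a=7, b=3, d=9, e=3}
Op 1: UPDATE b=16 (auto-commit; committed b=16)
Op 2: BEGIN: in_txn=True, pending={}
Op 3: UPDATE a=15 (pending; pending now {a=15})
Op 4: UPDATE e=25 (pending; pending now {a=15, e=25})
Op 5: UPDATE e=9 (pending; pending now {a=15, e=9})
Op 6: COMMIT: merged ['a', 'e'] into committed; committed now {a=15, b=16, d=9, e=9}
Op 7: BEGIN: in_txn=True, pending={}
Op 8: UPDATE a=24 (pending; pending now {a=24})
After op 8: visible(e) = 9 (pending={a=24}, committed={a=15, b=16, d=9, e=9})

Answer: 9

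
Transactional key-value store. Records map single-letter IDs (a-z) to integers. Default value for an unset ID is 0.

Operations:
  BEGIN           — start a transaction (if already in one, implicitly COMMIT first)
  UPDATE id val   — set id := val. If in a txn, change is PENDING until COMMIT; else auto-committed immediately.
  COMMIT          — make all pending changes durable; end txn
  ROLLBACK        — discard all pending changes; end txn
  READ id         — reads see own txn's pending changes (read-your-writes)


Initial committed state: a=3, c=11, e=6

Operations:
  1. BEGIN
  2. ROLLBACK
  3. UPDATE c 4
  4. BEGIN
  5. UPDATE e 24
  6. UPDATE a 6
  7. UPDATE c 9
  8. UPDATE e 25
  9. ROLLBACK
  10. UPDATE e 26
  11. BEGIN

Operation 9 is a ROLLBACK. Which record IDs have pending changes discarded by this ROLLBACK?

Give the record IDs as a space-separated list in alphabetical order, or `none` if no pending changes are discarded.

Initial committed: {a=3, c=11, e=6}
Op 1: BEGIN: in_txn=True, pending={}
Op 2: ROLLBACK: discarded pending []; in_txn=False
Op 3: UPDATE c=4 (auto-commit; committed c=4)
Op 4: BEGIN: in_txn=True, pending={}
Op 5: UPDATE e=24 (pending; pending now {e=24})
Op 6: UPDATE a=6 (pending; pending now {a=6, e=24})
Op 7: UPDATE c=9 (pending; pending now {a=6, c=9, e=24})
Op 8: UPDATE e=25 (pending; pending now {a=6, c=9, e=25})
Op 9: ROLLBACK: discarded pending ['a', 'c', 'e']; in_txn=False
Op 10: UPDATE e=26 (auto-commit; committed e=26)
Op 11: BEGIN: in_txn=True, pending={}
ROLLBACK at op 9 discards: ['a', 'c', 'e']

Answer: a c e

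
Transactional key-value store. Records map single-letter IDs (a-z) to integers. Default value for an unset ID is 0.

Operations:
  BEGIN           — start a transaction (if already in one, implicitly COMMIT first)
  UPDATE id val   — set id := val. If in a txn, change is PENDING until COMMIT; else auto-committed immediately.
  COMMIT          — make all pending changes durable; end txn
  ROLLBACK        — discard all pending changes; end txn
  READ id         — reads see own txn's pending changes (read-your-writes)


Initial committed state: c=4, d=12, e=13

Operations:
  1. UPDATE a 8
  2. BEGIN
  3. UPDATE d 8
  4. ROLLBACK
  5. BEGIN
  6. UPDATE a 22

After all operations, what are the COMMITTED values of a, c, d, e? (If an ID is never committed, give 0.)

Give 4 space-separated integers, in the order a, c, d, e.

Answer: 8 4 12 13

Derivation:
Initial committed: {c=4, d=12, e=13}
Op 1: UPDATE a=8 (auto-commit; committed a=8)
Op 2: BEGIN: in_txn=True, pending={}
Op 3: UPDATE d=8 (pending; pending now {d=8})
Op 4: ROLLBACK: discarded pending ['d']; in_txn=False
Op 5: BEGIN: in_txn=True, pending={}
Op 6: UPDATE a=22 (pending; pending now {a=22})
Final committed: {a=8, c=4, d=12, e=13}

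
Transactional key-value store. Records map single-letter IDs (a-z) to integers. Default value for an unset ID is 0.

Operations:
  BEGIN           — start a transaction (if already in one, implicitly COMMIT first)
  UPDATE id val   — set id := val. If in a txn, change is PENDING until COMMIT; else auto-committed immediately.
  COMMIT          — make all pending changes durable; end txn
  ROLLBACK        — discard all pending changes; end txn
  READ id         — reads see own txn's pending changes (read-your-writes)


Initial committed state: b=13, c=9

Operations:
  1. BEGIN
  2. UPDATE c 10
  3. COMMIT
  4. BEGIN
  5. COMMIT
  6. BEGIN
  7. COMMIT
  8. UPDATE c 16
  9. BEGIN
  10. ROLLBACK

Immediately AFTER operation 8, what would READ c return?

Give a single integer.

Answer: 16

Derivation:
Initial committed: {b=13, c=9}
Op 1: BEGIN: in_txn=True, pending={}
Op 2: UPDATE c=10 (pending; pending now {c=10})
Op 3: COMMIT: merged ['c'] into committed; committed now {b=13, c=10}
Op 4: BEGIN: in_txn=True, pending={}
Op 5: COMMIT: merged [] into committed; committed now {b=13, c=10}
Op 6: BEGIN: in_txn=True, pending={}
Op 7: COMMIT: merged [] into committed; committed now {b=13, c=10}
Op 8: UPDATE c=16 (auto-commit; committed c=16)
After op 8: visible(c) = 16 (pending={}, committed={b=13, c=16})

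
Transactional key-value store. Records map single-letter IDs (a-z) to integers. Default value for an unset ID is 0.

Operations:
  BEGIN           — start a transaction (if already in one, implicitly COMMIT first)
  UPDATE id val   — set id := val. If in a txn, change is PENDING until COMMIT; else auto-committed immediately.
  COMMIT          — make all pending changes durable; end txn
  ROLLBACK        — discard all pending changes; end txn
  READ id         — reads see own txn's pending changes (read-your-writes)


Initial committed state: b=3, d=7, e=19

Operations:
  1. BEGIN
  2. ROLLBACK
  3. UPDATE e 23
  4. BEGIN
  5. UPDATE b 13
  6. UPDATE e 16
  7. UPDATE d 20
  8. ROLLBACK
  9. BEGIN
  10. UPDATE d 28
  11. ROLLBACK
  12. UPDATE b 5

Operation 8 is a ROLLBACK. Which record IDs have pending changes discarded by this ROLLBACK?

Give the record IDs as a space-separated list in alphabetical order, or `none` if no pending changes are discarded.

Answer: b d e

Derivation:
Initial committed: {b=3, d=7, e=19}
Op 1: BEGIN: in_txn=True, pending={}
Op 2: ROLLBACK: discarded pending []; in_txn=False
Op 3: UPDATE e=23 (auto-commit; committed e=23)
Op 4: BEGIN: in_txn=True, pending={}
Op 5: UPDATE b=13 (pending; pending now {b=13})
Op 6: UPDATE e=16 (pending; pending now {b=13, e=16})
Op 7: UPDATE d=20 (pending; pending now {b=13, d=20, e=16})
Op 8: ROLLBACK: discarded pending ['b', 'd', 'e']; in_txn=False
Op 9: BEGIN: in_txn=True, pending={}
Op 10: UPDATE d=28 (pending; pending now {d=28})
Op 11: ROLLBACK: discarded pending ['d']; in_txn=False
Op 12: UPDATE b=5 (auto-commit; committed b=5)
ROLLBACK at op 8 discards: ['b', 'd', 'e']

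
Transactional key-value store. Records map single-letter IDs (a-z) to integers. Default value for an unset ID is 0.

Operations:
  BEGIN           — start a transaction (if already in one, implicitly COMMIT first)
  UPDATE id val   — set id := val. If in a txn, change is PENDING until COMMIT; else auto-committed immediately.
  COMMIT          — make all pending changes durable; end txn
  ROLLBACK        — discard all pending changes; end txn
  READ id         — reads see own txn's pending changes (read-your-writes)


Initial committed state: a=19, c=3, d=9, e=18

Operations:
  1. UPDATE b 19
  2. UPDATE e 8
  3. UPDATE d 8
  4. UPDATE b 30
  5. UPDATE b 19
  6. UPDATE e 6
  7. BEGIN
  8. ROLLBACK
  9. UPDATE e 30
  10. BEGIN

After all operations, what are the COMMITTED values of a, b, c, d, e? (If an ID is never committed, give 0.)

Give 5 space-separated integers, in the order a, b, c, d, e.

Initial committed: {a=19, c=3, d=9, e=18}
Op 1: UPDATE b=19 (auto-commit; committed b=19)
Op 2: UPDATE e=8 (auto-commit; committed e=8)
Op 3: UPDATE d=8 (auto-commit; committed d=8)
Op 4: UPDATE b=30 (auto-commit; committed b=30)
Op 5: UPDATE b=19 (auto-commit; committed b=19)
Op 6: UPDATE e=6 (auto-commit; committed e=6)
Op 7: BEGIN: in_txn=True, pending={}
Op 8: ROLLBACK: discarded pending []; in_txn=False
Op 9: UPDATE e=30 (auto-commit; committed e=30)
Op 10: BEGIN: in_txn=True, pending={}
Final committed: {a=19, b=19, c=3, d=8, e=30}

Answer: 19 19 3 8 30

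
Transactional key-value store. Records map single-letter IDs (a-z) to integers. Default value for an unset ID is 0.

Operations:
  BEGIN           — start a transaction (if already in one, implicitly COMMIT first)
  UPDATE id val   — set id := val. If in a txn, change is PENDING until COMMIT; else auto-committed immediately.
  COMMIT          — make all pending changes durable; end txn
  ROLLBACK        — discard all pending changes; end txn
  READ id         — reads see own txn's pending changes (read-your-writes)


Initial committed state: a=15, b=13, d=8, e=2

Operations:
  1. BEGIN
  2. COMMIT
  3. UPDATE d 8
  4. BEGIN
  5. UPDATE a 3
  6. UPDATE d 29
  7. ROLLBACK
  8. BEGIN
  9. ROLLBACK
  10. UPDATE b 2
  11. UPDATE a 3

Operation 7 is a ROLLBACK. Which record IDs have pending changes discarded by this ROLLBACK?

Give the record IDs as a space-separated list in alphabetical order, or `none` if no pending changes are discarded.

Initial committed: {a=15, b=13, d=8, e=2}
Op 1: BEGIN: in_txn=True, pending={}
Op 2: COMMIT: merged [] into committed; committed now {a=15, b=13, d=8, e=2}
Op 3: UPDATE d=8 (auto-commit; committed d=8)
Op 4: BEGIN: in_txn=True, pending={}
Op 5: UPDATE a=3 (pending; pending now {a=3})
Op 6: UPDATE d=29 (pending; pending now {a=3, d=29})
Op 7: ROLLBACK: discarded pending ['a', 'd']; in_txn=False
Op 8: BEGIN: in_txn=True, pending={}
Op 9: ROLLBACK: discarded pending []; in_txn=False
Op 10: UPDATE b=2 (auto-commit; committed b=2)
Op 11: UPDATE a=3 (auto-commit; committed a=3)
ROLLBACK at op 7 discards: ['a', 'd']

Answer: a d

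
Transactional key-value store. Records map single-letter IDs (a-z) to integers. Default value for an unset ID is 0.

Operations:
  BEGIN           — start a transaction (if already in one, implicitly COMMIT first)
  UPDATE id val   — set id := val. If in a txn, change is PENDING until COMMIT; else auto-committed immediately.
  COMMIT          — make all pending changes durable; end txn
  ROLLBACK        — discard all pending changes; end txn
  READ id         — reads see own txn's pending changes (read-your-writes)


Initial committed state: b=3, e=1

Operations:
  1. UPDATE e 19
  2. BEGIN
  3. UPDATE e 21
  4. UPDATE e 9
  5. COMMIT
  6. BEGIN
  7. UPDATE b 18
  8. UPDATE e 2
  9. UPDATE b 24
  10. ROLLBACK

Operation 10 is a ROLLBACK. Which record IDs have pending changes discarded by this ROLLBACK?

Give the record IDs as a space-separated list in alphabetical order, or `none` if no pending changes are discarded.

Initial committed: {b=3, e=1}
Op 1: UPDATE e=19 (auto-commit; committed e=19)
Op 2: BEGIN: in_txn=True, pending={}
Op 3: UPDATE e=21 (pending; pending now {e=21})
Op 4: UPDATE e=9 (pending; pending now {e=9})
Op 5: COMMIT: merged ['e'] into committed; committed now {b=3, e=9}
Op 6: BEGIN: in_txn=True, pending={}
Op 7: UPDATE b=18 (pending; pending now {b=18})
Op 8: UPDATE e=2 (pending; pending now {b=18, e=2})
Op 9: UPDATE b=24 (pending; pending now {b=24, e=2})
Op 10: ROLLBACK: discarded pending ['b', 'e']; in_txn=False
ROLLBACK at op 10 discards: ['b', 'e']

Answer: b e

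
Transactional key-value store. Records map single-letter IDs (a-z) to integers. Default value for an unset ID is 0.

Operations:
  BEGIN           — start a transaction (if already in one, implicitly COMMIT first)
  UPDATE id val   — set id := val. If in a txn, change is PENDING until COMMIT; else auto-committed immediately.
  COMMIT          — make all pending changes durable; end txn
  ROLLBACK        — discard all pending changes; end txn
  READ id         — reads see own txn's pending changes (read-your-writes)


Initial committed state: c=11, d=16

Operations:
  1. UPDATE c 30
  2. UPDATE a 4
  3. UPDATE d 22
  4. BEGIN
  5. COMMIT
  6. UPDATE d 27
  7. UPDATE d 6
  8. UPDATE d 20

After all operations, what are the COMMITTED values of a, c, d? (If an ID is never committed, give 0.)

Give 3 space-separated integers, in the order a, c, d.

Answer: 4 30 20

Derivation:
Initial committed: {c=11, d=16}
Op 1: UPDATE c=30 (auto-commit; committed c=30)
Op 2: UPDATE a=4 (auto-commit; committed a=4)
Op 3: UPDATE d=22 (auto-commit; committed d=22)
Op 4: BEGIN: in_txn=True, pending={}
Op 5: COMMIT: merged [] into committed; committed now {a=4, c=30, d=22}
Op 6: UPDATE d=27 (auto-commit; committed d=27)
Op 7: UPDATE d=6 (auto-commit; committed d=6)
Op 8: UPDATE d=20 (auto-commit; committed d=20)
Final committed: {a=4, c=30, d=20}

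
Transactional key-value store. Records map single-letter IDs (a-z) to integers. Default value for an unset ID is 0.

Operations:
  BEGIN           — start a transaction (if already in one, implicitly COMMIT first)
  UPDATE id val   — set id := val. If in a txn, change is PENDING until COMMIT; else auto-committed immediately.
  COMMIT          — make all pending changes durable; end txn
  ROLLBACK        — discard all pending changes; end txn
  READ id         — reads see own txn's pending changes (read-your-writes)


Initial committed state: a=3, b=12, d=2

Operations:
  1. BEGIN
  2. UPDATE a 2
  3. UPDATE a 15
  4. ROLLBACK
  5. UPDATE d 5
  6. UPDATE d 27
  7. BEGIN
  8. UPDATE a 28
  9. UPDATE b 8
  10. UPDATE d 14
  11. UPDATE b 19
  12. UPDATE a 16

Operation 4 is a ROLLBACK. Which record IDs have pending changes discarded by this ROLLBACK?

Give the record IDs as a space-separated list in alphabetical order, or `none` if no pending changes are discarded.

Initial committed: {a=3, b=12, d=2}
Op 1: BEGIN: in_txn=True, pending={}
Op 2: UPDATE a=2 (pending; pending now {a=2})
Op 3: UPDATE a=15 (pending; pending now {a=15})
Op 4: ROLLBACK: discarded pending ['a']; in_txn=False
Op 5: UPDATE d=5 (auto-commit; committed d=5)
Op 6: UPDATE d=27 (auto-commit; committed d=27)
Op 7: BEGIN: in_txn=True, pending={}
Op 8: UPDATE a=28 (pending; pending now {a=28})
Op 9: UPDATE b=8 (pending; pending now {a=28, b=8})
Op 10: UPDATE d=14 (pending; pending now {a=28, b=8, d=14})
Op 11: UPDATE b=19 (pending; pending now {a=28, b=19, d=14})
Op 12: UPDATE a=16 (pending; pending now {a=16, b=19, d=14})
ROLLBACK at op 4 discards: ['a']

Answer: a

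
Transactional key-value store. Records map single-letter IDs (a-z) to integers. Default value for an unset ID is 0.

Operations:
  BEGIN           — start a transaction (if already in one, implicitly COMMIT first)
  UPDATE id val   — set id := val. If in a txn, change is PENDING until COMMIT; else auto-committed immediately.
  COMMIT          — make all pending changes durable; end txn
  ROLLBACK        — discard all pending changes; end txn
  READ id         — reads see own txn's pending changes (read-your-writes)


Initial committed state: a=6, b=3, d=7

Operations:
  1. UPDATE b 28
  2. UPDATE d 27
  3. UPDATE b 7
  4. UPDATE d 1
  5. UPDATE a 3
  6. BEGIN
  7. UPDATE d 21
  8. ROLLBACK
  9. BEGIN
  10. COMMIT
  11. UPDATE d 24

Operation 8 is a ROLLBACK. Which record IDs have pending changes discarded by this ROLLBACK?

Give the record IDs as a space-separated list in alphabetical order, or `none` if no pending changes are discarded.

Initial committed: {a=6, b=3, d=7}
Op 1: UPDATE b=28 (auto-commit; committed b=28)
Op 2: UPDATE d=27 (auto-commit; committed d=27)
Op 3: UPDATE b=7 (auto-commit; committed b=7)
Op 4: UPDATE d=1 (auto-commit; committed d=1)
Op 5: UPDATE a=3 (auto-commit; committed a=3)
Op 6: BEGIN: in_txn=True, pending={}
Op 7: UPDATE d=21 (pending; pending now {d=21})
Op 8: ROLLBACK: discarded pending ['d']; in_txn=False
Op 9: BEGIN: in_txn=True, pending={}
Op 10: COMMIT: merged [] into committed; committed now {a=3, b=7, d=1}
Op 11: UPDATE d=24 (auto-commit; committed d=24)
ROLLBACK at op 8 discards: ['d']

Answer: d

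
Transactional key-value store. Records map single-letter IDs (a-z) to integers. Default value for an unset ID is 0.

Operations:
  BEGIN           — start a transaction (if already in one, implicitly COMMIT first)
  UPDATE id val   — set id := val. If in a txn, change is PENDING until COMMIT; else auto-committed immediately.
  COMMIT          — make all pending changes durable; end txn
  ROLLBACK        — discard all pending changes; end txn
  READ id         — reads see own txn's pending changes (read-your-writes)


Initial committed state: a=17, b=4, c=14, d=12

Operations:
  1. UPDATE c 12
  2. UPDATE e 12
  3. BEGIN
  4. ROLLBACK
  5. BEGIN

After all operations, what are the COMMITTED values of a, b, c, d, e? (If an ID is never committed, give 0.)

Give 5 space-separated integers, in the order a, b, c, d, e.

Answer: 17 4 12 12 12

Derivation:
Initial committed: {a=17, b=4, c=14, d=12}
Op 1: UPDATE c=12 (auto-commit; committed c=12)
Op 2: UPDATE e=12 (auto-commit; committed e=12)
Op 3: BEGIN: in_txn=True, pending={}
Op 4: ROLLBACK: discarded pending []; in_txn=False
Op 5: BEGIN: in_txn=True, pending={}
Final committed: {a=17, b=4, c=12, d=12, e=12}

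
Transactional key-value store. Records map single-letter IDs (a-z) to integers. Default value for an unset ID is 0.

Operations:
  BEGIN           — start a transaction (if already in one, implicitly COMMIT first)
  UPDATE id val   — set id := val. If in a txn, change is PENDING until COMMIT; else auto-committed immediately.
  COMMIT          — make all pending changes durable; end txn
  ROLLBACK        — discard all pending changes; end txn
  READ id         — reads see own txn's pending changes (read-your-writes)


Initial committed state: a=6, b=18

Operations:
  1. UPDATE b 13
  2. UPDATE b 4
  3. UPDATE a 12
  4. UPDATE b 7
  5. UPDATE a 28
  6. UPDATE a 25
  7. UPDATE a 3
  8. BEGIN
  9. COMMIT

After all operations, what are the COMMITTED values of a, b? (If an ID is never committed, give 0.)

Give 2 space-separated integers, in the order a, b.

Initial committed: {a=6, b=18}
Op 1: UPDATE b=13 (auto-commit; committed b=13)
Op 2: UPDATE b=4 (auto-commit; committed b=4)
Op 3: UPDATE a=12 (auto-commit; committed a=12)
Op 4: UPDATE b=7 (auto-commit; committed b=7)
Op 5: UPDATE a=28 (auto-commit; committed a=28)
Op 6: UPDATE a=25 (auto-commit; committed a=25)
Op 7: UPDATE a=3 (auto-commit; committed a=3)
Op 8: BEGIN: in_txn=True, pending={}
Op 9: COMMIT: merged [] into committed; committed now {a=3, b=7}
Final committed: {a=3, b=7}

Answer: 3 7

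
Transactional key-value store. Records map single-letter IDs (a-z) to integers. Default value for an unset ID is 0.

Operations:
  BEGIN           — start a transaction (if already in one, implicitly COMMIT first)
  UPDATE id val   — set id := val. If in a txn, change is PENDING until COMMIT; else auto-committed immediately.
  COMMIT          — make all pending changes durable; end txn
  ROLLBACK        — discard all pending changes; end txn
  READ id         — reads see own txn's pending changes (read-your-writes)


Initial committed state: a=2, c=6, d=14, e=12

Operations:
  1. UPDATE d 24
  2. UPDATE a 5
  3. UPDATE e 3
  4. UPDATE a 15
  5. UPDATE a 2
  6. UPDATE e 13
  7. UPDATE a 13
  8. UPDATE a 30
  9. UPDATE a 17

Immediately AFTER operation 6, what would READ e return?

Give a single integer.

Answer: 13

Derivation:
Initial committed: {a=2, c=6, d=14, e=12}
Op 1: UPDATE d=24 (auto-commit; committed d=24)
Op 2: UPDATE a=5 (auto-commit; committed a=5)
Op 3: UPDATE e=3 (auto-commit; committed e=3)
Op 4: UPDATE a=15 (auto-commit; committed a=15)
Op 5: UPDATE a=2 (auto-commit; committed a=2)
Op 6: UPDATE e=13 (auto-commit; committed e=13)
After op 6: visible(e) = 13 (pending={}, committed={a=2, c=6, d=24, e=13})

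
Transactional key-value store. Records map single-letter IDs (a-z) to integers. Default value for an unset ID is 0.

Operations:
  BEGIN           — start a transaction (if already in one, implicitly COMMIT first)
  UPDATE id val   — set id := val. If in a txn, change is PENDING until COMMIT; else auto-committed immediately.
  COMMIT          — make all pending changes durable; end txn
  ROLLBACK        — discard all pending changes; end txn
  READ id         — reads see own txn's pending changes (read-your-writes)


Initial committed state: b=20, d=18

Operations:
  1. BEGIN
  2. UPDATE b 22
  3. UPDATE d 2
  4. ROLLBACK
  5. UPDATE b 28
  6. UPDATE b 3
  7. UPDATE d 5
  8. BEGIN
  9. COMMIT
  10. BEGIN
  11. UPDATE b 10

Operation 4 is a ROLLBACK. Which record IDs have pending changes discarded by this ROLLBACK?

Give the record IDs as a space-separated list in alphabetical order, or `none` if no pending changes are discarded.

Answer: b d

Derivation:
Initial committed: {b=20, d=18}
Op 1: BEGIN: in_txn=True, pending={}
Op 2: UPDATE b=22 (pending; pending now {b=22})
Op 3: UPDATE d=2 (pending; pending now {b=22, d=2})
Op 4: ROLLBACK: discarded pending ['b', 'd']; in_txn=False
Op 5: UPDATE b=28 (auto-commit; committed b=28)
Op 6: UPDATE b=3 (auto-commit; committed b=3)
Op 7: UPDATE d=5 (auto-commit; committed d=5)
Op 8: BEGIN: in_txn=True, pending={}
Op 9: COMMIT: merged [] into committed; committed now {b=3, d=5}
Op 10: BEGIN: in_txn=True, pending={}
Op 11: UPDATE b=10 (pending; pending now {b=10})
ROLLBACK at op 4 discards: ['b', 'd']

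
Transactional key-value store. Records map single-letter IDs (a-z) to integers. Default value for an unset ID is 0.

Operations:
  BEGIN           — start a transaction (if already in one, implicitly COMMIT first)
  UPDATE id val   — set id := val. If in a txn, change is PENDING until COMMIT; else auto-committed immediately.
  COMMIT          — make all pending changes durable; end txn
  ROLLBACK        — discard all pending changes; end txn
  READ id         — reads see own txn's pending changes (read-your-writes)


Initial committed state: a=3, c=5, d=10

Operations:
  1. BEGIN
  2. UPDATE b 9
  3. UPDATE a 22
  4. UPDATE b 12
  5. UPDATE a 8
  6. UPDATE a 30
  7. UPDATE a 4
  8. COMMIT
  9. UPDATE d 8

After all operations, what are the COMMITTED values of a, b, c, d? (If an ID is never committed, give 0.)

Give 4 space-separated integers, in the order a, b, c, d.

Answer: 4 12 5 8

Derivation:
Initial committed: {a=3, c=5, d=10}
Op 1: BEGIN: in_txn=True, pending={}
Op 2: UPDATE b=9 (pending; pending now {b=9})
Op 3: UPDATE a=22 (pending; pending now {a=22, b=9})
Op 4: UPDATE b=12 (pending; pending now {a=22, b=12})
Op 5: UPDATE a=8 (pending; pending now {a=8, b=12})
Op 6: UPDATE a=30 (pending; pending now {a=30, b=12})
Op 7: UPDATE a=4 (pending; pending now {a=4, b=12})
Op 8: COMMIT: merged ['a', 'b'] into committed; committed now {a=4, b=12, c=5, d=10}
Op 9: UPDATE d=8 (auto-commit; committed d=8)
Final committed: {a=4, b=12, c=5, d=8}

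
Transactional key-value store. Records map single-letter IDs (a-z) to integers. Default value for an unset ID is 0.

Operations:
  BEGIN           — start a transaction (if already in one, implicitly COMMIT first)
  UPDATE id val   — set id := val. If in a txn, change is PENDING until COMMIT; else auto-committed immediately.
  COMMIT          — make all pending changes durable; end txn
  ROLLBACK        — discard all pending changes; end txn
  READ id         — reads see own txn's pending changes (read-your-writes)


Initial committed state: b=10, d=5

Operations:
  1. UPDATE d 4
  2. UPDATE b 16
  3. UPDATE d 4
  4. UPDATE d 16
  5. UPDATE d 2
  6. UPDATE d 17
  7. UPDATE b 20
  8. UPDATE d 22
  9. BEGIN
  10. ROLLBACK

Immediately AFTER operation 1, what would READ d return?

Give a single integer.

Answer: 4

Derivation:
Initial committed: {b=10, d=5}
Op 1: UPDATE d=4 (auto-commit; committed d=4)
After op 1: visible(d) = 4 (pending={}, committed={b=10, d=4})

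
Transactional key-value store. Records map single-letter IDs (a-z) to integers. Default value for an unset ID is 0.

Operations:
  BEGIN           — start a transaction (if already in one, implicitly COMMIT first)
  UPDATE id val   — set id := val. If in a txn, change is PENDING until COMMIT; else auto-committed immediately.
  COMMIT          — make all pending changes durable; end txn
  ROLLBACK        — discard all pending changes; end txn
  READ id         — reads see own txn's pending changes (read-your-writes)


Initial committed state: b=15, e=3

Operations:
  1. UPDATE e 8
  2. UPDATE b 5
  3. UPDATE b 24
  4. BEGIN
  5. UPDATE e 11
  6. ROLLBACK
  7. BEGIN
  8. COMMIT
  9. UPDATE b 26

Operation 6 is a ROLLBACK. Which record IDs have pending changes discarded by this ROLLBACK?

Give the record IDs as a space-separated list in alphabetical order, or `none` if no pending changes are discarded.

Initial committed: {b=15, e=3}
Op 1: UPDATE e=8 (auto-commit; committed e=8)
Op 2: UPDATE b=5 (auto-commit; committed b=5)
Op 3: UPDATE b=24 (auto-commit; committed b=24)
Op 4: BEGIN: in_txn=True, pending={}
Op 5: UPDATE e=11 (pending; pending now {e=11})
Op 6: ROLLBACK: discarded pending ['e']; in_txn=False
Op 7: BEGIN: in_txn=True, pending={}
Op 8: COMMIT: merged [] into committed; committed now {b=24, e=8}
Op 9: UPDATE b=26 (auto-commit; committed b=26)
ROLLBACK at op 6 discards: ['e']

Answer: e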